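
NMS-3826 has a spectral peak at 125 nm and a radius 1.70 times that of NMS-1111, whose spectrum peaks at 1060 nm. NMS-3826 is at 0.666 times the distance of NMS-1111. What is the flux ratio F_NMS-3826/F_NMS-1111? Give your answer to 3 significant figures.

Wien's law: T_NMS-3826/T_NMS-1111 = λ_NMS-1111/λ_NMS-3826 = 1060/125 = 8.480.
L_NMS-3826/L_NMS-1111 = (R_NMS-3826/R_NMS-1111)²(T_NMS-3826/T_NMS-1111)⁴ = (1.70)²(8.480)⁴ = 1.494×10^4.
F_NMS-3826/F_NMS-1111 = (L_NMS-3826/L_NMS-1111)/(d_NMS-3826/d_NMS-1111)² = 1.494×10^4/(0.666)² = 3.369×10^4.

3.37×10^4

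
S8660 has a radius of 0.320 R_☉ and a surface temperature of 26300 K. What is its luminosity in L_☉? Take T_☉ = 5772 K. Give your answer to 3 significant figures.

44.1 L_☉

L/L_☉ = (R/R_☉)² (T/T_☉)⁴ = (0.320)² × (26300/5772)⁴
       = 0.1024 × (4.556)⁴ = 0.1024 × 431.0 = 44.14.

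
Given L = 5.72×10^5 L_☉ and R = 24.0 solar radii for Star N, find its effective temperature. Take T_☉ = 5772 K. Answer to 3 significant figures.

T/T_☉ = (L/L_☉)^(1/4) / (R/R_☉)^(1/2)
T = 5772 × (5.72×10^5)^(1/4) / √(24.0) = 5772 × 27.50 / 4.899 = 3.240×10^4 K.

3.24×10^4 K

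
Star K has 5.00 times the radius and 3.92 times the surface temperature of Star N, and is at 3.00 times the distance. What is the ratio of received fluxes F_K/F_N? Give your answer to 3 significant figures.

L_K/L_N = (R_K/R_N)²(T_K/T_N)⁴ = (5.00)² × (3.92)⁴ = 5903.
F_K/F_N = (L_K/L_N)/(d_K/d_N)² = 5903 / (3.00)² = 655.9.

656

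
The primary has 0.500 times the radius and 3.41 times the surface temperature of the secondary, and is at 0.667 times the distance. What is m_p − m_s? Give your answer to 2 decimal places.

L_p/L_s = (0.500)²(3.41)⁴ = 33.80.
F_p/F_s = (L_p/L_s)/(d_p/d_s)² = 33.80/0.4449 = 75.98.
m_p − m_s = −2.5 log₁₀(75.98) = -4.70.

-4.70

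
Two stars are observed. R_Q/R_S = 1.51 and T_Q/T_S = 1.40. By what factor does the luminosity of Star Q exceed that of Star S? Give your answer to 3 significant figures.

8.76

From the Stefan–Boltzmann law, L ∝ R²T⁴, so
L_Q/L_S = (R_Q/R_S)² (T_Q/T_S)⁴ = (1.51)² × (1.40)⁴ = 2.280 × 3.842 = 8.759.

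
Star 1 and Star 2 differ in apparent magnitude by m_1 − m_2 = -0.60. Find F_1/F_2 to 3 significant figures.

F_1/F_2 = 10^(−(m_1 − m_2)/2.5) = 10^(0.60/2.5) = 10^0.240 = 1.738.

1.74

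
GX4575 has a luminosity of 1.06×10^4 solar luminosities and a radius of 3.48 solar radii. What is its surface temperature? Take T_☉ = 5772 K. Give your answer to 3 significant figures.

T/T_☉ = (L/L_☉)^(1/4) / (R/R_☉)^(1/2)
T = 5772 × (1.06×10^4)^(1/4) / √(3.48) = 5772 × 10.15 / 1.865 = 3.140×10^4 K.

3.14×10^4 K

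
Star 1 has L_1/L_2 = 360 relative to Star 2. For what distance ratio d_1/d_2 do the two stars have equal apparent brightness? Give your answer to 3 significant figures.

Equal flux requires L_1/d_1² = L_2/d_2², so d_1/d_2 = √(L_1/L_2)
= √(360) = 18.97.

19.0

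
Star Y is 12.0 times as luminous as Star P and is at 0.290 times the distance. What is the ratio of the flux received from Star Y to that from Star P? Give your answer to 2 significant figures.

1.4×10^2

F = L/(4πd²), so F_Y/F_P = (L_Y/L_P) / (d_Y/d_P)²
= 12.0 / (0.290)² = 12.0 / 0.08410 = 142.7.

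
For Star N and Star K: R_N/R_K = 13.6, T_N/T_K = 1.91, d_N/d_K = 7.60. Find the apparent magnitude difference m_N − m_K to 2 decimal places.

-4.07

L_N/L_K = (13.6)²(1.91)⁴ = 2462.
F_N/F_K = (L_N/L_K)/(d_N/d_K)² = 2462/57.76 = 42.62.
m_N − m_K = −2.5 log₁₀(42.62) = -4.07.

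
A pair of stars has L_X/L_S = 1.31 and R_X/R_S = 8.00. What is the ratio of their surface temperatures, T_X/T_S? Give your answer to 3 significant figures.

0.378

L ∝ R²T⁴ gives T ∝ (L/R²)^(1/4), so
T_X/T_S = (1.31 / 8.00²)^(1/4) = (0.02047)^(1/4) = 0.3782.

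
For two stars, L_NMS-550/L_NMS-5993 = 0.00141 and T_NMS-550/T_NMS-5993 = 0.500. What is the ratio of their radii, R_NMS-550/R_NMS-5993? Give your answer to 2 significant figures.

0.15

L ∝ R²T⁴ gives R ∝ √L / T², so
R_NMS-550/R_NMS-5993 = √(0.00141) / (0.500)² = 0.03755 / 0.2500 = 0.1502.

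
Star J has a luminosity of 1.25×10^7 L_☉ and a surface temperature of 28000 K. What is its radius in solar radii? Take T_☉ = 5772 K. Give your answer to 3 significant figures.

150 solar radii

R/R_☉ = √(L/L_☉) / (T/T_☉)² = √(1.25×10^7) / (4.851)²
       = 3536 / 23.53 = 150.2.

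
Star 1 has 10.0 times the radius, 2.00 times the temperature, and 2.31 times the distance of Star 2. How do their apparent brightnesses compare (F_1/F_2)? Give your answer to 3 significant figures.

L_1/L_2 = (R_1/R_2)²(T_1/T_2)⁴ = (10.0)² × (2.00)⁴ = 1600.
F_1/F_2 = (L_1/L_2)/(d_1/d_2)² = 1600 / (2.31)² = 299.8.

300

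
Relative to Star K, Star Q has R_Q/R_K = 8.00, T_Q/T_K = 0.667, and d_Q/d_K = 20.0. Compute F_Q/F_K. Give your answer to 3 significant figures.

L_Q/L_K = (R_Q/R_K)²(T_Q/T_K)⁴ = (8.00)² × (0.667)⁴ = 12.67.
F_Q/F_K = (L_Q/L_K)/(d_Q/d_K)² = 12.67 / (20.0)² = 0.03167.

0.0317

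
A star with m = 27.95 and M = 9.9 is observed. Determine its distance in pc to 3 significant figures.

4.07×10^4 pc

m − M = 5 log₁₀(d/10 pc)
27.95 − (9.9) = 18.05 = 5 log₁₀(d/10)
d = 10 × 10^(18.05/5) = 10 × 10^3.610 = 4.074×10^4 pc.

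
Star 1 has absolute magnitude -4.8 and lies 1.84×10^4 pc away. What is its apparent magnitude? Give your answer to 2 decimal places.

11.52

m = M + 5 log₁₀(d/10 pc) = -4.8 + 5 log₁₀(1.84×10^4/10)
  = -4.8 + 5 × 3.265 = -4.8 + 16.32 = 11.52.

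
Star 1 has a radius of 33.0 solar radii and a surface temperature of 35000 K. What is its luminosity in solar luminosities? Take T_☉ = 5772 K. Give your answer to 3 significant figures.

1.47×10^6 solar luminosities

L/L_☉ = (R/R_☉)² (T/T_☉)⁴ = (33.0)² × (35000/5772)⁴
       = 1089 × (6.064)⁴ = 1089 × 1352 = 1.472×10^6.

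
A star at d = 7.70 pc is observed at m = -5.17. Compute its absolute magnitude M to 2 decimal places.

-4.60

M = m − 5 log₁₀(d/10 pc) = -5.17 − 5 log₁₀(7.70/10)
  = -5.17 − 5 × -0.114 = -5.17 − -0.57 = -4.60.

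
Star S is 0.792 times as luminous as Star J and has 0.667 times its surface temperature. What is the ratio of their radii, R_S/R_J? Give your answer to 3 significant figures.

L ∝ R²T⁴ gives R ∝ √L / T², so
R_S/R_J = √(0.792) / (0.667)² = 0.8899 / 0.4449 = 2.000.

2.00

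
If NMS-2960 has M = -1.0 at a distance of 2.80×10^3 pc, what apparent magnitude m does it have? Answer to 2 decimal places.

11.24

m = M + 5 log₁₀(d/10 pc) = -1.0 + 5 log₁₀(2.80×10^3/10)
  = -1.0 + 5 × 2.447 = -1.0 + 12.24 = 11.24.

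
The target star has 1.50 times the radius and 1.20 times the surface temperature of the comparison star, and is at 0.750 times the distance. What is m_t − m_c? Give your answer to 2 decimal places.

-2.30

L_t/L_c = (1.50)²(1.20)⁴ = 4.666.
F_t/F_c = (L_t/L_c)/(d_t/d_c)² = 4.666/0.5625 = 8.294.
m_t − m_c = −2.5 log₁₀(8.294) = -2.30.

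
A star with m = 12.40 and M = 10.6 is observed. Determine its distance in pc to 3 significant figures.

22.9 pc

m − M = 5 log₁₀(d/10 pc)
12.40 − (10.6) = 1.80 = 5 log₁₀(d/10)
d = 10 × 10^(1.80/5) = 10 × 10^0.360 = 22.91 pc.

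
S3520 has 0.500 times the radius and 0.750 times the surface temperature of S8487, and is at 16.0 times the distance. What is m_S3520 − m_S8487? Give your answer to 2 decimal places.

8.78

L_S3520/L_S8487 = (0.500)²(0.750)⁴ = 0.07910.
F_S3520/F_S8487 = (L_S3520/L_S8487)/(d_S3520/d_S8487)² = 0.07910/256.0 = 3.090×10^-4.
m_S3520 − m_S8487 = −2.5 log₁₀(3.090×10^-4) = 8.78.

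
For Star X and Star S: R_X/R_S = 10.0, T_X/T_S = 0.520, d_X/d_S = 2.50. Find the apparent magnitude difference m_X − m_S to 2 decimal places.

-0.17

L_X/L_S = (10.0)²(0.520)⁴ = 7.312.
F_X/F_S = (L_X/L_S)/(d_X/d_S)² = 7.312/6.250 = 1.170.
m_X − m_S = −2.5 log₁₀(1.170) = -0.17.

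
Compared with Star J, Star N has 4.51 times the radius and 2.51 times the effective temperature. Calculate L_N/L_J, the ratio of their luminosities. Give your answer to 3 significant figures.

From the Stefan–Boltzmann law, L ∝ R²T⁴, so
L_N/L_J = (R_N/R_J)² (T_N/T_J)⁴ = (4.51)² × (2.51)⁴ = 20.34 × 39.69 = 807.3.

807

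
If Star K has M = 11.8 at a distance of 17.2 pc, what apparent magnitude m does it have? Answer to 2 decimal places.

12.98

m = M + 5 log₁₀(d/10 pc) = 11.8 + 5 log₁₀(17.2/10)
  = 11.8 + 5 × 0.236 = 11.8 + 1.18 = 12.98.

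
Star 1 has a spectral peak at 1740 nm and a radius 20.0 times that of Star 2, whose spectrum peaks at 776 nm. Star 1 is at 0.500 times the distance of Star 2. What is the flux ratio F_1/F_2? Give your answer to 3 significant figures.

Wien's law: T_1/T_2 = λ_2/λ_1 = 776/1740 = 0.4460.
L_1/L_2 = (R_1/R_2)²(T_1/T_2)⁴ = (20.0)²(0.4460)⁴ = 15.82.
F_1/F_2 = (L_1/L_2)/(d_1/d_2)² = 15.82/(0.500)² = 63.30.

63.3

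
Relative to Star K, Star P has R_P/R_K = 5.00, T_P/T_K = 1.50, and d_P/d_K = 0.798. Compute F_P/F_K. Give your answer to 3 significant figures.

L_P/L_K = (R_P/R_K)²(T_P/T_K)⁴ = (5.00)² × (1.50)⁴ = 126.6.
F_P/F_K = (L_P/L_K)/(d_P/d_K)² = 126.6 / (0.798)² = 198.7.

199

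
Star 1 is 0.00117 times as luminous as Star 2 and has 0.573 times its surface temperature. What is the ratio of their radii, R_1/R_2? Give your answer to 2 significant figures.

0.10

L ∝ R²T⁴ gives R ∝ √L / T², so
R_1/R_2 = √(0.00117) / (0.573)² = 0.03421 / 0.3283 = 0.1042.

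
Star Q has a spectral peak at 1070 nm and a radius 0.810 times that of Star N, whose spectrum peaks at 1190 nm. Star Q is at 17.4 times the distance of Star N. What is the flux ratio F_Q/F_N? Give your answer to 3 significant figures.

0.00332

Wien's law: T_Q/T_N = λ_N/λ_Q = 1190/1070 = 1.112.
L_Q/L_N = (R_Q/R_N)²(T_Q/T_N)⁴ = (0.810)²(1.112)⁴ = 1.004.
F_Q/F_N = (L_Q/L_N)/(d_Q/d_N)² = 1.004/(17.4)² = 0.003315.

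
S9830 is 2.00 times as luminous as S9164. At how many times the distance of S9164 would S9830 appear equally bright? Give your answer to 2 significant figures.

1.4

Equal flux requires L_S9830/d_S9830² = L_S9164/d_S9164², so d_S9830/d_S9164 = √(L_S9830/L_S9164)
= √(2.00) = 1.414.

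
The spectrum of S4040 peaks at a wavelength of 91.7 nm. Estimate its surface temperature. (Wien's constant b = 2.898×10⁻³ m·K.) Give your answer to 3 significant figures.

3.16×10^4 K

T = b/λ_max = 2.898×10⁻³ / (91.7×10⁻⁹) = 3.160×10^4 K.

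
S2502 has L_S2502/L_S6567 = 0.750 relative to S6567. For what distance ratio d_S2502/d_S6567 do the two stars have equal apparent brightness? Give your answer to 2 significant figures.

0.87

Equal flux requires L_S2502/d_S2502² = L_S6567/d_S6567², so d_S2502/d_S6567 = √(L_S2502/L_S6567)
= √(0.750) = 0.8660.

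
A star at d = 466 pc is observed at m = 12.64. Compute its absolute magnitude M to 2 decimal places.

4.30

M = m − 5 log₁₀(d/10 pc) = 12.64 − 5 log₁₀(466/10)
  = 12.64 − 5 × 1.668 = 12.64 − 8.34 = 4.30.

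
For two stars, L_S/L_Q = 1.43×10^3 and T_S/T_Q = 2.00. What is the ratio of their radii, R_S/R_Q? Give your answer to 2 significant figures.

L ∝ R²T⁴ gives R ∝ √L / T², so
R_S/R_Q = √(1.43×10^3) / (2.00)² = 37.82 / 4.000 = 9.454.

9.5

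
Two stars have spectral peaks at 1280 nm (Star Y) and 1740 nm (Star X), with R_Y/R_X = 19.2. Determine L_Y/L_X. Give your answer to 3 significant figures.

Wien's law gives T ∝ 1/λ_max, so T_Y/T_X = λ_X/λ_Y = 1740/1280 = 1.359.
Then L ∝ R²T⁴ gives L_Y/L_X = (19.2)² × (1.359)⁴ = 368.6 × 3.415 = 1259.

1.26×10^3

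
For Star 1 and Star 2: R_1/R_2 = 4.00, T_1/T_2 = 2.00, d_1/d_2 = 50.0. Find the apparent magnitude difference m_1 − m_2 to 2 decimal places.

2.47

L_1/L_2 = (4.00)²(2.00)⁴ = 256.0.
F_1/F_2 = (L_1/L_2)/(d_1/d_2)² = 256.0/2500 = 0.1024.
m_1 − m_2 = −2.5 log₁₀(0.1024) = 2.47.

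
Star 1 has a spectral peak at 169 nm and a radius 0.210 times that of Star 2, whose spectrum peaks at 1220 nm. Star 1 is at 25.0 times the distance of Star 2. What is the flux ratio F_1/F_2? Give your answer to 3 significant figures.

0.192

Wien's law: T_1/T_2 = λ_2/λ_1 = 1220/169 = 7.219.
L_1/L_2 = (R_1/R_2)²(T_1/T_2)⁴ = (0.210)²(7.219)⁴ = 119.8.
F_1/F_2 = (L_1/L_2)/(d_1/d_2)² = 119.8/(25.0)² = 0.1916.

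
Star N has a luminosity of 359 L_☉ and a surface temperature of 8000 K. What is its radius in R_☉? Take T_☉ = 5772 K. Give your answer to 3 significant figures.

R/R_☉ = √(L/L_☉) / (T/T_☉)² = √(359) / (1.386)²
       = 18.95 / 1.921 = 9.863.

9.86 R_☉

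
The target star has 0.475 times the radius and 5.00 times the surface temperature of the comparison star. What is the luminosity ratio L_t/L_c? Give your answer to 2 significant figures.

From the Stefan–Boltzmann law, L ∝ R²T⁴, so
L_t/L_c = (R_t/R_c)² (T_t/T_c)⁴ = (0.475)² × (5.00)⁴ = 0.2256 × 625.0 = 141.0.

1.4×10^2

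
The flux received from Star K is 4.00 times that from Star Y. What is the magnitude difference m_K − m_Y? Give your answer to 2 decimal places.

-1.51

m_K − m_Y = −2.5 log₁₀(F_K/F_Y) = −2.5 log₁₀(4.00) = −2.5 × (0.602) = -1.505.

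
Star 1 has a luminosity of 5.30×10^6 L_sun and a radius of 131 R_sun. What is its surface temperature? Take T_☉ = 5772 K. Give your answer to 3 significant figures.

2.42×10^4 K

T/T_☉ = (L/L_☉)^(1/4) / (R/R_☉)^(1/2)
T = 5772 × (5.30×10^6)^(1/4) / √(131) = 5772 × 47.98 / 11.45 = 2.420×10^4 K.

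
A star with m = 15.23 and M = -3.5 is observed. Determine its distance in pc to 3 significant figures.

5.57×10^4 pc

m − M = 5 log₁₀(d/10 pc)
15.23 − (-3.5) = 18.73 = 5 log₁₀(d/10)
d = 10 × 10^(18.73/5) = 10 × 10^3.746 = 5.572×10^4 pc.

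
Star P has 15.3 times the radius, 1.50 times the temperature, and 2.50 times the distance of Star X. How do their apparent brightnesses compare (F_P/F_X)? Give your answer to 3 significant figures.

190

L_P/L_X = (R_P/R_X)²(T_P/T_X)⁴ = (15.3)² × (1.50)⁴ = 1185.
F_P/F_X = (L_P/L_X)/(d_P/d_X)² = 1185 / (2.50)² = 189.6.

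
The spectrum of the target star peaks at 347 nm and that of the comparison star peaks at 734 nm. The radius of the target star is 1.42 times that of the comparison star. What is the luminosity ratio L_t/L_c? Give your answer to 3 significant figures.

40.4

Wien's law gives T ∝ 1/λ_max, so T_t/T_c = λ_c/λ_t = 734/347 = 2.115.
Then L ∝ R²T⁴ gives L_t/L_c = (1.42)² × (2.115)⁴ = 2.016 × 20.02 = 40.37.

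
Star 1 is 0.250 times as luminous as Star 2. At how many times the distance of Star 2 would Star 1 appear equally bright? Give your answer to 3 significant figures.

0.500

Equal flux requires L_1/d_1² = L_2/d_2², so d_1/d_2 = √(L_1/L_2)
= √(0.250) = 0.5000.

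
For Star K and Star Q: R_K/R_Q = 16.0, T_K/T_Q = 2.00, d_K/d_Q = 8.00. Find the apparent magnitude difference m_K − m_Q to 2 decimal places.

-4.52

L_K/L_Q = (16.0)²(2.00)⁴ = 4096.
F_K/F_Q = (L_K/L_Q)/(d_K/d_Q)² = 4096/64.00 = 64.00.
m_K − m_Q = −2.5 log₁₀(64.00) = -4.52.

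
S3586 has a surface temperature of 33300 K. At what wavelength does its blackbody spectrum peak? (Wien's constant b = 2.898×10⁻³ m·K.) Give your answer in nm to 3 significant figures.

λ_max = b/T = 2.898×10⁻³ / 33300 = 8.70×10^-8 m = 87.03 nm.

87.0 nm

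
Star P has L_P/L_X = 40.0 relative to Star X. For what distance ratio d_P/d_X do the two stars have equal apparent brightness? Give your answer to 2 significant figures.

6.3

Equal flux requires L_P/d_P² = L_X/d_X², so d_P/d_X = √(L_P/L_X)
= √(40.0) = 6.325.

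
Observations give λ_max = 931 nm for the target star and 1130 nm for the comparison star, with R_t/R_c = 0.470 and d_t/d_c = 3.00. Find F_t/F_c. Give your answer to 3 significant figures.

Wien's law: T_t/T_c = λ_c/λ_t = 1130/931 = 1.214.
L_t/L_c = (R_t/R_c)²(T_t/T_c)⁴ = (0.470)²(1.214)⁴ = 0.4794.
F_t/F_c = (L_t/L_c)/(d_t/d_c)² = 0.4794/(3.00)² = 0.05327.

0.0533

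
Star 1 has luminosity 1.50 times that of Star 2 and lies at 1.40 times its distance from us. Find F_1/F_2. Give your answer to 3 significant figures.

F = L/(4πd²), so F_1/F_2 = (L_1/L_2) / (d_1/d_2)²
= 1.50 / (1.40)² = 1.50 / 1.960 = 0.7653.

0.765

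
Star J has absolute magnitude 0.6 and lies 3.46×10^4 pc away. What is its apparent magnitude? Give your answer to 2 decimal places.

m = M + 5 log₁₀(d/10 pc) = 0.6 + 5 log₁₀(3.46×10^4/10)
  = 0.6 + 5 × 3.539 = 0.6 + 17.70 = 18.30.

18.30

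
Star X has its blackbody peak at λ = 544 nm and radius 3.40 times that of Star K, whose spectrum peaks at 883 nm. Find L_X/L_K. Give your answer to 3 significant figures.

80.2

Wien's law gives T ∝ 1/λ_max, so T_X/T_K = λ_K/λ_X = 883/544 = 1.623.
Then L ∝ R²T⁴ gives L_X/L_K = (3.40)² × (1.623)⁴ = 11.56 × 6.941 = 80.24.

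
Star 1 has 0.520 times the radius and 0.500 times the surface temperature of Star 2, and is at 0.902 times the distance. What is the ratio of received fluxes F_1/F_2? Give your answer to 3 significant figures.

L_1/L_2 = (R_1/R_2)²(T_1/T_2)⁴ = (0.520)² × (0.500)⁴ = 0.01690.
F_1/F_2 = (L_1/L_2)/(d_1/d_2)² = 0.01690 / (0.902)² = 0.02077.

0.0208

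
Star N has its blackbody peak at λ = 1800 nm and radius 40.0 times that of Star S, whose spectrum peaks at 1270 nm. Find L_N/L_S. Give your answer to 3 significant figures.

397

Wien's law gives T ∝ 1/λ_max, so T_N/T_S = λ_S/λ_N = 1270/1800 = 0.7056.
Then L ∝ R²T⁴ gives L_N/L_S = (40.0)² × (0.7056)⁴ = 1600 × 0.2478 = 396.5.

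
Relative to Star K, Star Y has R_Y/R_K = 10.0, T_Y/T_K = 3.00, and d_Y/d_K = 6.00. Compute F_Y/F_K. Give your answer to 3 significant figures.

225

L_Y/L_K = (R_Y/R_K)²(T_Y/T_K)⁴ = (10.0)² × (3.00)⁴ = 8100.
F_Y/F_K = (L_Y/L_K)/(d_Y/d_K)² = 8100 / (6.00)² = 225.0.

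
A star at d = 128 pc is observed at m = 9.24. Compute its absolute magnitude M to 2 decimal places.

3.70

M = m − 5 log₁₀(d/10 pc) = 9.24 − 5 log₁₀(128/10)
  = 9.24 − 5 × 1.107 = 9.24 − 5.54 = 3.70.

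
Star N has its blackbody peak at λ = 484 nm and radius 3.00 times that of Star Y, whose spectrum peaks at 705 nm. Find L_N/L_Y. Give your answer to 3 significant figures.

40.5

Wien's law gives T ∝ 1/λ_max, so T_N/T_Y = λ_Y/λ_N = 705/484 = 1.457.
Then L ∝ R²T⁴ gives L_N/L_Y = (3.00)² × (1.457)⁴ = 9.000 × 4.502 = 40.52.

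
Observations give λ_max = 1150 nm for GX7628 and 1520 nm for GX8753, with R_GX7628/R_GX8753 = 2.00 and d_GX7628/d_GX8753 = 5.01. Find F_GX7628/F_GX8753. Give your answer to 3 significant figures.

Wien's law: T_GX7628/T_GX8753 = λ_GX8753/λ_GX7628 = 1520/1150 = 1.322.
L_GX7628/L_GX8753 = (R_GX7628/R_GX8753)²(T_GX7628/T_GX8753)⁴ = (2.00)²(1.322)⁴ = 12.21.
F_GX7628/F_GX8753 = (L_GX7628/L_GX8753)/(d_GX7628/d_GX8753)² = 12.21/(5.01)² = 0.4864.

0.486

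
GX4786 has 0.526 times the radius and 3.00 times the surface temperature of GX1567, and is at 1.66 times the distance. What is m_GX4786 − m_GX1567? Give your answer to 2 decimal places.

-2.28

L_GX4786/L_GX1567 = (0.526)²(3.00)⁴ = 22.41.
F_GX4786/F_GX1567 = (L_GX4786/L_GX1567)/(d_GX4786/d_GX1567)² = 22.41/2.756 = 8.133.
m_GX4786 − m_GX1567 = −2.5 log₁₀(8.133) = -2.28.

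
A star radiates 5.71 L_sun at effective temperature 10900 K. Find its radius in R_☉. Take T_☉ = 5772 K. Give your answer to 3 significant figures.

0.670 R_☉

R/R_☉ = √(L/L_☉) / (T/T_☉)² = √(5.71) / (1.888)²
       = 2.390 / 3.566 = 0.6701.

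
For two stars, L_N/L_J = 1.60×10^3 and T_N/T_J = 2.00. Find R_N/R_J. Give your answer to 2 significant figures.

10

L ∝ R²T⁴ gives R ∝ √L / T², so
R_N/R_J = √(1.60×10^3) / (2.00)² = 40.00 / 4.000 = 10.00.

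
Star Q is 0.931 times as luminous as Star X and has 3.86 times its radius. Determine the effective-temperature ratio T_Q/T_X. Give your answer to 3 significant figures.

L ∝ R²T⁴ gives T ∝ (L/R²)^(1/4), so
T_Q/T_X = (0.931 / 3.86²)^(1/4) = (0.06248)^(1/4) = 0.5000.

0.500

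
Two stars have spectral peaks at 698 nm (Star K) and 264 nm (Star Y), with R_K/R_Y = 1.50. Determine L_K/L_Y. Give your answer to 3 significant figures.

Wien's law gives T ∝ 1/λ_max, so T_K/T_Y = λ_Y/λ_K = 264/698 = 0.3782.
Then L ∝ R²T⁴ gives L_K/L_Y = (1.50)² × (0.3782)⁴ = 2.250 × 0.02046 = 0.04604.

0.0460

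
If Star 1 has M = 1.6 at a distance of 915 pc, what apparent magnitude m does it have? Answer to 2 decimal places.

11.41

m = M + 5 log₁₀(d/10 pc) = 1.6 + 5 log₁₀(915/10)
  = 1.6 + 5 × 1.961 = 1.6 + 9.81 = 11.41.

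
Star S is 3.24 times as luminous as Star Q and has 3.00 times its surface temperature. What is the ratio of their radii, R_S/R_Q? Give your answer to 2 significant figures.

0.20

L ∝ R²T⁴ gives R ∝ √L / T², so
R_S/R_Q = √(3.24) / (3.00)² = 1.800 / 9.000 = 0.2000.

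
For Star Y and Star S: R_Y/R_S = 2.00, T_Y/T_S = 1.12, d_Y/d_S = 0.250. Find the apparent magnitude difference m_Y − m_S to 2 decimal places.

-5.01

L_Y/L_S = (2.00)²(1.12)⁴ = 6.294.
F_Y/F_S = (L_Y/L_S)/(d_Y/d_S)² = 6.294/0.06250 = 100.7.
m_Y − m_S = −2.5 log₁₀(100.7) = -5.01.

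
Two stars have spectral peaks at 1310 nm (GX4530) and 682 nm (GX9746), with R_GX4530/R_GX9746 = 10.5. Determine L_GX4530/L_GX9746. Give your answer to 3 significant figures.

8.10

Wien's law gives T ∝ 1/λ_max, so T_GX4530/T_GX9746 = λ_GX9746/λ_GX4530 = 682/1310 = 0.5206.
Then L ∝ R²T⁴ gives L_GX4530/L_GX9746 = (10.5)² × (0.5206)⁴ = 110.2 × 0.07346 = 8.099.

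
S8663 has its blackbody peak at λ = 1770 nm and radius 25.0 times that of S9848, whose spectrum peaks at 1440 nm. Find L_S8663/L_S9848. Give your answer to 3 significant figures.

Wien's law gives T ∝ 1/λ_max, so T_S8663/T_S9848 = λ_S9848/λ_S8663 = 1440/1770 = 0.8136.
Then L ∝ R²T⁴ gives L_S8663/L_S9848 = (25.0)² × (0.8136)⁴ = 625.0 × 0.4381 = 273.8.

274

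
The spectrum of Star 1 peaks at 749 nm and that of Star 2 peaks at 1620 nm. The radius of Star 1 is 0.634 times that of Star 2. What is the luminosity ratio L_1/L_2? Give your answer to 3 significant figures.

Wien's law gives T ∝ 1/λ_max, so T_1/T_2 = λ_2/λ_1 = 1620/749 = 2.163.
Then L ∝ R²T⁴ gives L_1/L_2 = (0.634)² × (2.163)⁴ = 0.4020 × 21.88 = 8.797.

8.80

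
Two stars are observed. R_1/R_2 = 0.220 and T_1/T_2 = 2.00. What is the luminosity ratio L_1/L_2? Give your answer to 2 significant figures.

0.77

From the Stefan–Boltzmann law, L ∝ R²T⁴, so
L_1/L_2 = (R_1/R_2)² (T_1/T_2)⁴ = (0.220)² × (2.00)⁴ = 0.04840 × 16.00 = 0.7744.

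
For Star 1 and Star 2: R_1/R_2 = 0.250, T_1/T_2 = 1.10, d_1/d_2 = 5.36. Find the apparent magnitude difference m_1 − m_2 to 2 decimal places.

L_1/L_2 = (0.250)²(1.10)⁴ = 0.09151.
F_1/F_2 = (L_1/L_2)/(d_1/d_2)² = 0.09151/28.73 = 0.003185.
m_1 − m_2 = −2.5 log₁₀(0.003185) = 6.24.

6.24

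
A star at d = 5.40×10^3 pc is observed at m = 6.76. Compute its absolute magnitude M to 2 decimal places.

-6.90

M = m − 5 log₁₀(d/10 pc) = 6.76 − 5 log₁₀(5.40×10^3/10)
  = 6.76 − 5 × 2.732 = 6.76 − 13.66 = -6.90.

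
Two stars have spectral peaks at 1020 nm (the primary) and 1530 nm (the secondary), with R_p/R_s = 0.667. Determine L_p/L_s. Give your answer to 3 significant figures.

2.25

Wien's law gives T ∝ 1/λ_max, so T_p/T_s = λ_s/λ_p = 1530/1020 = 1.500.
Then L ∝ R²T⁴ gives L_p/L_s = (0.667)² × (1.500)⁴ = 0.4449 × 5.062 = 2.252.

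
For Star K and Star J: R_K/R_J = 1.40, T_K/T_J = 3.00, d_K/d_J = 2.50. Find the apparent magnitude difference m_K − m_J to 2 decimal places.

-3.51

L_K/L_J = (1.40)²(3.00)⁴ = 158.8.
F_K/F_J = (L_K/L_J)/(d_K/d_J)² = 158.8/6.250 = 25.40.
m_K − m_J = −2.5 log₁₀(25.40) = -3.51.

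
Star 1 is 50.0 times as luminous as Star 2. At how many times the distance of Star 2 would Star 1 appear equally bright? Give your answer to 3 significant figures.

7.07

Equal flux requires L_1/d_1² = L_2/d_2², so d_1/d_2 = √(L_1/L_2)
= √(50.0) = 7.071.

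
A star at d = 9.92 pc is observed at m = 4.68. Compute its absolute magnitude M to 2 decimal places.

M = m − 5 log₁₀(d/10 pc) = 4.68 − 5 log₁₀(9.92/10)
  = 4.68 − 5 × -0.003 = 4.68 − -0.02 = 4.70.

4.70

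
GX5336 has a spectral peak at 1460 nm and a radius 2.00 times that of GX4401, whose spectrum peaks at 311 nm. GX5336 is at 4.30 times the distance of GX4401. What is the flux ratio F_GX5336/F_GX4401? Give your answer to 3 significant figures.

Wien's law: T_GX5336/T_GX4401 = λ_GX4401/λ_GX5336 = 311/1460 = 0.2130.
L_GX5336/L_GX4401 = (R_GX5336/R_GX4401)²(T_GX5336/T_GX4401)⁴ = (2.00)²(0.2130)⁴ = 0.008236.
F_GX5336/F_GX4401 = (L_GX5336/L_GX4401)/(d_GX5336/d_GX4401)² = 0.008236/(4.30)² = 4.454×10^-4.

4.45×10^-4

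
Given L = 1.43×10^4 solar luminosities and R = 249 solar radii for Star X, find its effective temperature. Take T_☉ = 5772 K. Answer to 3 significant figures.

4.00×10^3 K

T/T_☉ = (L/L_☉)^(1/4) / (R/R_☉)^(1/2)
T = 5772 × (1.43×10^4)^(1/4) / √(249) = 5772 × 10.94 / 15.78 = 4000 K.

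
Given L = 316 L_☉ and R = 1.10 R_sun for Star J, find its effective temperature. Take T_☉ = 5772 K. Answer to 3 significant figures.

2.32×10^4 K

T/T_☉ = (L/L_☉)^(1/4) / (R/R_☉)^(1/2)
T = 5772 × (316)^(1/4) / √(1.10) = 5772 × 4.216 / 1.049 = 2.320×10^4 K.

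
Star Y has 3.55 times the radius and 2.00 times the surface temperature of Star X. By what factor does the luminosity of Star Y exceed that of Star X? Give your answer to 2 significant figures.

2.0×10^2

From the Stefan–Boltzmann law, L ∝ R²T⁴, so
L_Y/L_X = (R_Y/R_X)² (T_Y/T_X)⁴ = (3.55)² × (2.00)⁴ = 12.60 × 16.00 = 201.6.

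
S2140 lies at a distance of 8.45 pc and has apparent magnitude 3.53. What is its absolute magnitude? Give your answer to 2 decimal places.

3.90

M = m − 5 log₁₀(d/10 pc) = 3.53 − 5 log₁₀(8.45/10)
  = 3.53 − 5 × -0.073 = 3.53 − -0.37 = 3.90.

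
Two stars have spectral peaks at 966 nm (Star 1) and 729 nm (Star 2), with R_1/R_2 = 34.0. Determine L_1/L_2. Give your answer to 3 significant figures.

375

Wien's law gives T ∝ 1/λ_max, so T_1/T_2 = λ_2/λ_1 = 729/966 = 0.7547.
Then L ∝ R²T⁴ gives L_1/L_2 = (34.0)² × (0.7547)⁴ = 1156 × 0.3243 = 374.9.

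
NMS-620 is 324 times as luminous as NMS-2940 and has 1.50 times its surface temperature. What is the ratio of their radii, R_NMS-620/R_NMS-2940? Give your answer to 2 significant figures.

L ∝ R²T⁴ gives R ∝ √L / T², so
R_NMS-620/R_NMS-2940 = √(324) / (1.50)² = 18.00 / 2.250 = 8.000.

8.0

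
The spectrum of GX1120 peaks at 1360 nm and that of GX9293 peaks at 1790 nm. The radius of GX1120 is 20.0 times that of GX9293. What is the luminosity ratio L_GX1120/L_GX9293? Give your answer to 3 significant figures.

1.20×10^3

Wien's law gives T ∝ 1/λ_max, so T_GX1120/T_GX9293 = λ_GX9293/λ_GX1120 = 1790/1360 = 1.316.
Then L ∝ R²T⁴ gives L_GX1120/L_GX9293 = (20.0)² × (1.316)⁴ = 400.0 × 3.001 = 1200.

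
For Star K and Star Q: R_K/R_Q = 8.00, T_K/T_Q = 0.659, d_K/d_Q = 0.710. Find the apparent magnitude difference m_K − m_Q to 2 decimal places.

-3.45

L_K/L_Q = (8.00)²(0.659)⁴ = 12.07.
F_K/F_Q = (L_K/L_Q)/(d_K/d_Q)² = 12.07/0.5041 = 23.94.
m_K − m_Q = −2.5 log₁₀(23.94) = -3.45.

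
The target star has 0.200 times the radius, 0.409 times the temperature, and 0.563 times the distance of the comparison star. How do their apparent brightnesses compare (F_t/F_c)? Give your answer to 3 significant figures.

0.00353

L_t/L_c = (R_t/R_c)²(T_t/T_c)⁴ = (0.200)² × (0.409)⁴ = 0.001119.
F_t/F_c = (L_t/L_c)/(d_t/d_c)² = 0.001119 / (0.563)² = 0.003531.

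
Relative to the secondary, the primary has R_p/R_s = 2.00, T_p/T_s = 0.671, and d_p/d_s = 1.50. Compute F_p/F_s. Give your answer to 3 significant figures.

0.360

L_p/L_s = (R_p/R_s)²(T_p/T_s)⁴ = (2.00)² × (0.671)⁴ = 0.8109.
F_p/F_s = (L_p/L_s)/(d_p/d_s)² = 0.8109 / (1.50)² = 0.3604.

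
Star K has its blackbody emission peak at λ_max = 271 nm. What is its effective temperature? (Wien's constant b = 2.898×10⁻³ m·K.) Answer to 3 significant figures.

1.07×10^4 K

T = b/λ_max = 2.898×10⁻³ / (271×10⁻⁹) = 1.069×10^4 K.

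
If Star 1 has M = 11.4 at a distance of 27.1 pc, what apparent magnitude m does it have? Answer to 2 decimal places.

m = M + 5 log₁₀(d/10 pc) = 11.4 + 5 log₁₀(27.1/10)
  = 11.4 + 5 × 0.433 = 11.4 + 2.16 = 13.56.

13.56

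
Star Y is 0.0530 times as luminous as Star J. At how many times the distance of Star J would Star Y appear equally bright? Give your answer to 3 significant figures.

0.230

Equal flux requires L_Y/d_Y² = L_J/d_J², so d_Y/d_J = √(L_Y/L_J)
= √(0.0530) = 0.2302.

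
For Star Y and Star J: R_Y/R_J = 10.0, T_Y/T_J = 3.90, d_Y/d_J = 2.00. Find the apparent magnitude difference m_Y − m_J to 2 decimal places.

L_Y/L_J = (10.0)²(3.90)⁴ = 2.313×10^4.
F_Y/F_J = (L_Y/L_J)/(d_Y/d_J)² = 2.313×10^4/4.000 = 5784.
m_Y − m_J = −2.5 log₁₀(5784) = -9.41.

-9.41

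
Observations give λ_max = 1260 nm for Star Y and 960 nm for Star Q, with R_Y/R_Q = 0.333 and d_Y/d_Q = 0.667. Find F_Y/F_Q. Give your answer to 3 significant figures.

0.0840

Wien's law: T_Y/T_Q = λ_Q/λ_Y = 960/1260 = 0.7619.
L_Y/L_Q = (R_Y/R_Q)²(T_Y/T_Q)⁴ = (0.333)²(0.7619)⁴ = 0.03737.
F_Y/F_Q = (L_Y/L_Q)/(d_Y/d_Q)² = 0.03737/(0.667)² = 0.08399.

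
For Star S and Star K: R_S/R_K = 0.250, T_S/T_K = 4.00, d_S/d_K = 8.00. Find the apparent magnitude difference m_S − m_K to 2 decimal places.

1.51

L_S/L_K = (0.250)²(4.00)⁴ = 16.00.
F_S/F_K = (L_S/L_K)/(d_S/d_K)² = 16.00/64.00 = 0.2500.
m_S − m_K = −2.5 log₁₀(0.2500) = 1.51.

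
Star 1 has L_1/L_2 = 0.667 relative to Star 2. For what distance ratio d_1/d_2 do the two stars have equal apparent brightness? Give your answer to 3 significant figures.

Equal flux requires L_1/d_1² = L_2/d_2², so d_1/d_2 = √(L_1/L_2)
= √(0.667) = 0.8167.

0.817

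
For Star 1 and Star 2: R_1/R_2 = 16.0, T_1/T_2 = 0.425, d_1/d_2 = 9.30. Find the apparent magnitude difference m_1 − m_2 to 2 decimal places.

L_1/L_2 = (16.0)²(0.425)⁴ = 8.352.
F_1/F_2 = (L_1/L_2)/(d_1/d_2)² = 8.352/86.49 = 0.09657.
m_1 − m_2 = −2.5 log₁₀(0.09657) = 2.54.

2.54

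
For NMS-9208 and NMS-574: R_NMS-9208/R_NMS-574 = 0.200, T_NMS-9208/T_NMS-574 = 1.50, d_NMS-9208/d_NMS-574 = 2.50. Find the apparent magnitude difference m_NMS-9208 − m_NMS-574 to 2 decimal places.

3.72

L_NMS-9208/L_NMS-574 = (0.200)²(1.50)⁴ = 0.2025.
F_NMS-9208/F_NMS-574 = (L_NMS-9208/L_NMS-574)/(d_NMS-9208/d_NMS-574)² = 0.2025/6.250 = 0.03240.
m_NMS-9208 − m_NMS-574 = −2.5 log₁₀(0.03240) = 3.72.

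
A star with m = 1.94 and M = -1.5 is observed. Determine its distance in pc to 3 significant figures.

48.8 pc

m − M = 5 log₁₀(d/10 pc)
1.94 − (-1.5) = 3.44 = 5 log₁₀(d/10)
d = 10 × 10^(3.44/5) = 10 × 10^0.688 = 48.75 pc.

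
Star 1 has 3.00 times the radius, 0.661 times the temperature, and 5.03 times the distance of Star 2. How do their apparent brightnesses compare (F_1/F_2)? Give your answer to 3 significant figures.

L_1/L_2 = (R_1/R_2)²(T_1/T_2)⁴ = (3.00)² × (0.661)⁴ = 1.718.
F_1/F_2 = (L_1/L_2)/(d_1/d_2)² = 1.718 / (5.03)² = 0.06791.

0.0679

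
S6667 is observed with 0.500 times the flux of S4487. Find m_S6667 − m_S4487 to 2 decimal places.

0.75

m_S6667 − m_S4487 = −2.5 log₁₀(F_S6667/F_S4487) = −2.5 log₁₀(0.500) = −2.5 × (-0.301) = 0.753.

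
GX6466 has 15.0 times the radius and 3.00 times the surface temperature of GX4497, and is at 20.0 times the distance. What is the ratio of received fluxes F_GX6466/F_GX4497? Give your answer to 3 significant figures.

L_GX6466/L_GX4497 = (R_GX6466/R_GX4497)²(T_GX6466/T_GX4497)⁴ = (15.0)² × (3.00)⁴ = 1.822×10^4.
F_GX6466/F_GX4497 = (L_GX6466/L_GX4497)/(d_GX6466/d_GX4497)² = 1.822×10^4 / (20.0)² = 45.56.

45.6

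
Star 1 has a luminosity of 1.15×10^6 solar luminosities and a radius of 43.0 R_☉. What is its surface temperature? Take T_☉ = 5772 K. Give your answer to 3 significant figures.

T/T_☉ = (L/L_☉)^(1/4) / (R/R_☉)^(1/2)
T = 5772 × (1.15×10^6)^(1/4) / √(43.0) = 5772 × 32.75 / 6.557 = 2.882×10^4 K.

2.88×10^4 K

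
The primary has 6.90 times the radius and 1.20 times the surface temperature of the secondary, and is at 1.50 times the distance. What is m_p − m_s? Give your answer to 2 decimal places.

-4.11

L_p/L_s = (6.90)²(1.20)⁴ = 98.72.
F_p/F_s = (L_p/L_s)/(d_p/d_s)² = 98.72/2.250 = 43.88.
m_p − m_s = −2.5 log₁₀(43.88) = -4.11.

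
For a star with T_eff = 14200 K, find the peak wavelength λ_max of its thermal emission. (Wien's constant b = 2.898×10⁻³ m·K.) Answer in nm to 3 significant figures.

λ_max = b/T = 2.898×10⁻³ / 14200 = 2.04×10^-7 m = 204.1 nm.

204 nm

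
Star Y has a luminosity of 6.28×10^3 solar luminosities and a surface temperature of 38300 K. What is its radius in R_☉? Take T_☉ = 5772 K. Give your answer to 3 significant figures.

R/R_☉ = √(L/L_☉) / (T/T_☉)² = √(6.28×10^3) / (6.635)²
       = 79.25 / 44.03 = 1.800.

1.80 R_☉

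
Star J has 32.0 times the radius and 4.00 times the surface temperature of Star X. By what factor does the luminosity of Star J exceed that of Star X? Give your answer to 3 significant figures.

2.62×10^5

From the Stefan–Boltzmann law, L ∝ R²T⁴, so
L_J/L_X = (R_J/R_X)² (T_J/T_X)⁴ = (32.0)² × (4.00)⁴ = 1024 × 256.0 = 2.621×10^5.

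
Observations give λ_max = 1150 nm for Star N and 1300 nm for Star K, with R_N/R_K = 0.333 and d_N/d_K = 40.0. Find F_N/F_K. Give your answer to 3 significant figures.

1.13×10^-4

Wien's law: T_N/T_K = λ_K/λ_N = 1300/1150 = 1.130.
L_N/L_K = (R_N/R_K)²(T_N/T_K)⁴ = (0.333)²(1.130)⁴ = 0.1811.
F_N/F_K = (L_N/L_K)/(d_N/d_K)² = 0.1811/(40.0)² = 1.132×10^-4.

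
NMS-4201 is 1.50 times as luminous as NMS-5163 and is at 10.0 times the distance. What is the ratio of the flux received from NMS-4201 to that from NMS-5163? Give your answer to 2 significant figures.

0.015

F = L/(4πd²), so F_NMS-4201/F_NMS-5163 = (L_NMS-4201/L_NMS-5163) / (d_NMS-4201/d_NMS-5163)²
= 1.50 / (10.0)² = 1.50 / 100.0 = 0.01500.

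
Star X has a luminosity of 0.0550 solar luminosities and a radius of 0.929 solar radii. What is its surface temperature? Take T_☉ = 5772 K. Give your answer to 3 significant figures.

2.90×10^3 K

T/T_☉ = (L/L_☉)^(1/4) / (R/R_☉)^(1/2)
T = 5772 × (0.0550)^(1/4) / √(0.929) = 5772 × 0.4843 / 0.9638 = 2900 K.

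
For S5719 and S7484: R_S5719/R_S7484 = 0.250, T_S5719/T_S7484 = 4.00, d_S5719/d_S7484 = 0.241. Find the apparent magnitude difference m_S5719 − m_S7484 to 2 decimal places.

L_S5719/L_S7484 = (0.250)²(4.00)⁴ = 16.00.
F_S5719/F_S7484 = (L_S5719/L_S7484)/(d_S5719/d_S7484)² = 16.00/0.05808 = 275.5.
m_S5719 − m_S7484 = −2.5 log₁₀(275.5) = -6.10.

-6.10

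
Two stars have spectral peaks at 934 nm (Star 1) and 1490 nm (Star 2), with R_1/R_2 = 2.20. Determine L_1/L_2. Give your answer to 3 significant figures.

Wien's law gives T ∝ 1/λ_max, so T_1/T_2 = λ_2/λ_1 = 1490/934 = 1.595.
Then L ∝ R²T⁴ gives L_1/L_2 = (2.20)² × (1.595)⁴ = 4.840 × 6.477 = 31.35.

31.3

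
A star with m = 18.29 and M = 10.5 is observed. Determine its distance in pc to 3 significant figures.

361 pc

m − M = 5 log₁₀(d/10 pc)
18.29 − (10.5) = 7.79 = 5 log₁₀(d/10)
d = 10 × 10^(7.79/5) = 10 × 10^1.558 = 361.4 pc.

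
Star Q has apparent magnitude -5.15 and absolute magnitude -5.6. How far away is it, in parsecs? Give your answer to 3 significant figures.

m − M = 5 log₁₀(d/10 pc)
-5.15 − (-5.6) = 0.45 = 5 log₁₀(d/10)
d = 10 × 10^(0.45/5) = 10 × 10^0.090 = 12.30 pc.

12.3 pc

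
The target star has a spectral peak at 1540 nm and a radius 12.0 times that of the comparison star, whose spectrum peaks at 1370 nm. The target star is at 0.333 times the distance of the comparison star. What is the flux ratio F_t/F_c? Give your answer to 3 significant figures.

Wien's law: T_t/T_c = λ_c/λ_t = 1370/1540 = 0.8896.
L_t/L_c = (R_t/R_c)²(T_t/T_c)⁴ = (12.0)²(0.8896)⁴ = 90.19.
F_t/F_c = (L_t/L_c)/(d_t/d_c)² = 90.19/(0.333)² = 813.3.

813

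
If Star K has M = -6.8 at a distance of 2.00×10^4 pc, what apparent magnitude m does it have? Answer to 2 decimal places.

9.71

m = M + 5 log₁₀(d/10 pc) = -6.8 + 5 log₁₀(2.00×10^4/10)
  = -6.8 + 5 × 3.301 = -6.8 + 16.51 = 9.71.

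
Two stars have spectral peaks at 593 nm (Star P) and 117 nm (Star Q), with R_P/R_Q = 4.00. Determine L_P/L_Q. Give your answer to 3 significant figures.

Wien's law gives T ∝ 1/λ_max, so T_P/T_Q = λ_Q/λ_P = 117/593 = 0.1973.
Then L ∝ R²T⁴ gives L_P/L_Q = (4.00)² × (0.1973)⁴ = 16.00 × 0.001515 = 0.02425.

0.0242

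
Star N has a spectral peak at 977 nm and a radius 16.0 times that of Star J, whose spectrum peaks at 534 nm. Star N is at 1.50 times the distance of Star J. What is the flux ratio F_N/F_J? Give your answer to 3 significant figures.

Wien's law: T_N/T_J = λ_J/λ_N = 534/977 = 0.5466.
L_N/L_J = (R_N/R_J)²(T_N/T_J)⁴ = (16.0)²(0.5466)⁴ = 22.85.
F_N/F_J = (L_N/L_J)/(d_N/d_J)² = 22.85/(1.50)² = 10.15.

10.2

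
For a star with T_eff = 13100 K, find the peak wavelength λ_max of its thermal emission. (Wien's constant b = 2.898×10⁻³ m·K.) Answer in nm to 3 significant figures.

221 nm

λ_max = b/T = 2.898×10⁻³ / 13100 = 2.21×10^-7 m = 221.2 nm.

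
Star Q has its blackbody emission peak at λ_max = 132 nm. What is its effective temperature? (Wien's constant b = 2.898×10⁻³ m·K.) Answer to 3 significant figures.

2.20×10^4 K

T = b/λ_max = 2.898×10⁻³ / (132×10⁻⁹) = 2.195×10^4 K.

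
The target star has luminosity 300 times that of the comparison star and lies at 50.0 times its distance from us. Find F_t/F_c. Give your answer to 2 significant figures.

F = L/(4πd²), so F_t/F_c = (L_t/L_c) / (d_t/d_c)²
= 300 / (50.0)² = 300 / 2500 = 0.1200.

0.12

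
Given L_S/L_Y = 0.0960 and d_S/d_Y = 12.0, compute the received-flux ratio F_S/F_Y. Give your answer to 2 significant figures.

6.7×10^-4

F = L/(4πd²), so F_S/F_Y = (L_S/L_Y) / (d_S/d_Y)²
= 0.0960 / (12.0)² = 0.0960 / 144.0 = 6.667×10^-4.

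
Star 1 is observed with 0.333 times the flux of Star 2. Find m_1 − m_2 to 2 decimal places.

1.19

m_1 − m_2 = −2.5 log₁₀(F_1/F_2) = −2.5 log₁₀(0.333) = −2.5 × (-0.478) = 1.194.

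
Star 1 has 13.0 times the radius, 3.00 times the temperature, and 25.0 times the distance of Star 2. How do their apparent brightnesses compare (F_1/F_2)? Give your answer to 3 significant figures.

21.9

L_1/L_2 = (R_1/R_2)²(T_1/T_2)⁴ = (13.0)² × (3.00)⁴ = 1.369×10^4.
F_1/F_2 = (L_1/L_2)/(d_1/d_2)² = 1.369×10^4 / (25.0)² = 21.90.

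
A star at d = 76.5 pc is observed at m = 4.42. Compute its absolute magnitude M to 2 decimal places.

M = m − 5 log₁₀(d/10 pc) = 4.42 − 5 log₁₀(76.5/10)
  = 4.42 − 5 × 0.884 = 4.42 − 4.42 = 0.00.

0.00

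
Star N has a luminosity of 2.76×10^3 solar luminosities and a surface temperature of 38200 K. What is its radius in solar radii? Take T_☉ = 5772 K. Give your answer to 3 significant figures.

R/R_☉ = √(L/L_☉) / (T/T_☉)² = √(2.76×10^3) / (6.618)²
       = 52.54 / 43.80 = 1.199.

1.20 solar radii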